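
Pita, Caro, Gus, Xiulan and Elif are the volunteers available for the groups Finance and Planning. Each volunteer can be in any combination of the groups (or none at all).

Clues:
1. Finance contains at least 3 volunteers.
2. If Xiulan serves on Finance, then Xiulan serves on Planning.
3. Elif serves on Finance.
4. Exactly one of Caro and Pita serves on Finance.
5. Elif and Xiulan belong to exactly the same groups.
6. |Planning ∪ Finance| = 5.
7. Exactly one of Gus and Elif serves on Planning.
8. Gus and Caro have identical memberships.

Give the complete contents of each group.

Finance = {Caro, Elif, Gus, Xiulan}; Planning = {Elif, Pita, Xiulan}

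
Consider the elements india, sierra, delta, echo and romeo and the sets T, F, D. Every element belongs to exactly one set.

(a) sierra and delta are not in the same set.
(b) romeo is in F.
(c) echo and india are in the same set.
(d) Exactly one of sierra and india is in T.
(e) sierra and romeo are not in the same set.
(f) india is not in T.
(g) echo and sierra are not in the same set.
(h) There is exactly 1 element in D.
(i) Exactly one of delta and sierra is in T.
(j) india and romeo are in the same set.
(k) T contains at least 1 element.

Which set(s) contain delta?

From (b): romeo ∈ F.
From (f): india ∉ T.
(c): echo matches india: echo ∉ T.
(d) (exactly one): sierra ∈ T.
(i) (exactly one): delta ∉ T.
(j): india matches romeo: india ∈ F.
(c): echo matches india: echo ∈ F.
(h): only 1 candidates remain for D, so all are in.

delta: D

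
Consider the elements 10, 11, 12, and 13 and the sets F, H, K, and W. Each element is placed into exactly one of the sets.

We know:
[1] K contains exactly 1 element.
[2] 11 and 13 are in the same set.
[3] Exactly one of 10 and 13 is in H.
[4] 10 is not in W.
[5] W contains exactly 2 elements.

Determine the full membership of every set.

F = {}; H = {10}; K = {12}; W = {11, 13}

From (4): 10 ∉ W.
Suppose 10 ∈ F: no assignment then satisfies all the clues, so 10 ∉ F.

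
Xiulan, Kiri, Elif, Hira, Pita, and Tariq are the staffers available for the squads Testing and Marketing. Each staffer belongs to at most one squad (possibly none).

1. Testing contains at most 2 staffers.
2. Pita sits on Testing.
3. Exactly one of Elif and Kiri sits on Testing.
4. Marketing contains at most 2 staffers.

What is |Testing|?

2

From (2): Pita ∈ Testing.
Suppose Xiulan ∈ Testing: no assignment then satisfies all the clues, so Xiulan ∉ Testing.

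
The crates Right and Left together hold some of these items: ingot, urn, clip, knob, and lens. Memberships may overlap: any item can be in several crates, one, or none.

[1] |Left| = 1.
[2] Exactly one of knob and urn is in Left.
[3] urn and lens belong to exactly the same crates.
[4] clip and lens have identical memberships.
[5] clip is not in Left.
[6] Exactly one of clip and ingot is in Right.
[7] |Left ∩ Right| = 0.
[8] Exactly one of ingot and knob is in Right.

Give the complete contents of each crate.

Right = {ingot}; Left = {knob}

From (5): clip ∉ Left.
(4): lens matches clip: lens ∉ Left.
(3): urn matches lens: urn ∉ Left.
(2) (exactly one): knob ∈ Left.
(1): Left already has 1, so the rest are out.
Suppose ingot ∉ Right: no assignment then satisfies all the clues, so ingot ∈ Right.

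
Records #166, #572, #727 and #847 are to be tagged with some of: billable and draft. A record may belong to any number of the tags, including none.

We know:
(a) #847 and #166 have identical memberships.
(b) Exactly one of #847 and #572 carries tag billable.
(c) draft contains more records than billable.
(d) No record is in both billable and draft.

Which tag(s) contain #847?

#847: draft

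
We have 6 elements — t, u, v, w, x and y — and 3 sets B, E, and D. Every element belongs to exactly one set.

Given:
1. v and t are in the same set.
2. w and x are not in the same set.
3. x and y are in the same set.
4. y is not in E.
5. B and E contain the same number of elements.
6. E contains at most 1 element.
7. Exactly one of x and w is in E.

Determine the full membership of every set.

B = {u}; E = {w}; D = {t, v, x, y}

From (4): y ∉ E.
(3): x matches y: x ∉ E.
(7) (exactly one): w ∈ E.
(6): E already has 1, so the rest are out.
Suppose t ∈ B: no assignment then satisfies all the clues, so t ∉ B.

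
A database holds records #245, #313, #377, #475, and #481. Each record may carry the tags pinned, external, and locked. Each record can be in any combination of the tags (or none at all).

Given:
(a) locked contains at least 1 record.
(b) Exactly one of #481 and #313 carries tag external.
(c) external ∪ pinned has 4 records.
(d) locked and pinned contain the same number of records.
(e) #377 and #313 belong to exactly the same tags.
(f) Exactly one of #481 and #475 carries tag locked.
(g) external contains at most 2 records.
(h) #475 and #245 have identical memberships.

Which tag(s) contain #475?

#475: locked, pinned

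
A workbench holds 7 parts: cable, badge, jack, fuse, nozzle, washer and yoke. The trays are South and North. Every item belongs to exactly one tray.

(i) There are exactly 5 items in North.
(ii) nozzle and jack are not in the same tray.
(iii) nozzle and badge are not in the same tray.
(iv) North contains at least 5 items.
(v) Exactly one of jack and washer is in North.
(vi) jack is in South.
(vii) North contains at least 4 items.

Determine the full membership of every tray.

South = {badge, jack}; North = {cable, fuse, nozzle, washer, yoke}

From (vi): jack ∈ South.
(ii): nozzle ∉ South.
(v) (exactly one): washer ∈ North.
Only one tray left: nozzle ∈ North.
(iii): badge ∉ North.
(iv): only 5 candidates remain for North, so all are in.
Only one tray left: badge ∈ South.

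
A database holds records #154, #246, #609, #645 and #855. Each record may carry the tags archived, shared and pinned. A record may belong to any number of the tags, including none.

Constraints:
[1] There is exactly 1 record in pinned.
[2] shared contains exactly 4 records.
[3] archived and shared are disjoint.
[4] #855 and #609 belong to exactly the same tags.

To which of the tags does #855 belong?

#855: shared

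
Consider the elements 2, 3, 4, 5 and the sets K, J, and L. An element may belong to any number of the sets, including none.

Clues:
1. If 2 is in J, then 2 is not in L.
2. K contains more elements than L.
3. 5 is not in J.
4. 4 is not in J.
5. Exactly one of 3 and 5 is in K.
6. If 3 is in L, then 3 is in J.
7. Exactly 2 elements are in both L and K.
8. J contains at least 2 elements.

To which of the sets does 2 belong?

2: J, K

From (3): 5 ∉ J.
From (4): 4 ∉ J.
(8): only 2 candidates remain for J, so all are in.
(1): 2 ∉ L.
Suppose 2 ∉ K: no assignment then satisfies all the clues, so 2 ∈ K.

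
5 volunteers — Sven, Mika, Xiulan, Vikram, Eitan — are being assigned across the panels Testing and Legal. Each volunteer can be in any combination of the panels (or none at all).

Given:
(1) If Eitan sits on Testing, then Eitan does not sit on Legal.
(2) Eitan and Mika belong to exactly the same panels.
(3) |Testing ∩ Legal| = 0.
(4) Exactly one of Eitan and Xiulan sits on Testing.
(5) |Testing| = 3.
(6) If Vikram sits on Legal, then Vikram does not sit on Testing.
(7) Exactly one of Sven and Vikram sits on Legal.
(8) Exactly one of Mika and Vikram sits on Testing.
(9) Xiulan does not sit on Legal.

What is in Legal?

Legal = {Vikram}

From (9): Xiulan ∉ Legal.
Suppose Sven ∈ Legal: no assignment then satisfies all the clues, so Sven ∉ Legal.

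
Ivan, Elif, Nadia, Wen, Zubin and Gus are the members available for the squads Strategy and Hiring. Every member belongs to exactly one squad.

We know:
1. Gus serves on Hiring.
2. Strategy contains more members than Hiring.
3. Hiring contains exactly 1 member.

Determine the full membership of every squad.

From (1): Gus ∈ Hiring.
(3): Hiring already has 1, so the rest are out.
Only one squad left: Ivan ∈ Strategy.
Only one squad left: Elif ∈ Strategy.
Only one squad left: Nadia ∈ Strategy.
Only one squad left: Wen ∈ Strategy.
Only one squad left: Zubin ∈ Strategy.

Strategy = {Elif, Ivan, Nadia, Wen, Zubin}; Hiring = {Gus}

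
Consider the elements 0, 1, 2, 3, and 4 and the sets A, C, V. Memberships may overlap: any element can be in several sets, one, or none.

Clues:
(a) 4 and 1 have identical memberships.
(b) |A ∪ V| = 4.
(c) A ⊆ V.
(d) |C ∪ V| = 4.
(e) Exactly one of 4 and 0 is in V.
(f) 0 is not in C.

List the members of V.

V = {1, 2, 3, 4}

From (f): 0 ∉ C.
Suppose 0 ∈ V: no assignment then satisfies all the clues, so 0 ∉ V.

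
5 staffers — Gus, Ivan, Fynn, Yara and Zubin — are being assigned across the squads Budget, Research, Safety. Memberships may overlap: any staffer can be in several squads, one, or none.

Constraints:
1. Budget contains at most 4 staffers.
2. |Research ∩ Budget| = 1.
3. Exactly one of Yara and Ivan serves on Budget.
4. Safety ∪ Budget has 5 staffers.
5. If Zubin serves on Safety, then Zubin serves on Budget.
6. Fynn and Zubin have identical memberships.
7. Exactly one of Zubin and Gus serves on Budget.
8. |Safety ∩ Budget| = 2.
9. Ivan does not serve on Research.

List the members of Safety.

Safety = {Fynn, Gus, Ivan, Zubin}

From (9): Ivan ∉ Research.
Suppose Gus ∉ Safety: no assignment then satisfies all the clues, so Gus ∈ Safety.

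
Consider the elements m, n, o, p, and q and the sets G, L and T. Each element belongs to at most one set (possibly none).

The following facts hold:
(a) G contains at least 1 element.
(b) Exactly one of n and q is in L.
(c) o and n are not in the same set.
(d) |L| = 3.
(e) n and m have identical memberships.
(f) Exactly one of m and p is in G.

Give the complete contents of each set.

G = {m, n}; L = {o, p, q}; T = {}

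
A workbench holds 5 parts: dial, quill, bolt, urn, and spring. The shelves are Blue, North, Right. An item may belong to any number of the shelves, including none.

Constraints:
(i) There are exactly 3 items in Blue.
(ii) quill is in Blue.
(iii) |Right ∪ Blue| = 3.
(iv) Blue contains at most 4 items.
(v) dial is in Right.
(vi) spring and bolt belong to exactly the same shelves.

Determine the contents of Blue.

Blue = {dial, quill, urn}

From (ii): quill ∈ Blue.
From (v): dial ∈ Right.
Suppose dial ∉ Blue: no assignment then satisfies all the clues, so dial ∈ Blue.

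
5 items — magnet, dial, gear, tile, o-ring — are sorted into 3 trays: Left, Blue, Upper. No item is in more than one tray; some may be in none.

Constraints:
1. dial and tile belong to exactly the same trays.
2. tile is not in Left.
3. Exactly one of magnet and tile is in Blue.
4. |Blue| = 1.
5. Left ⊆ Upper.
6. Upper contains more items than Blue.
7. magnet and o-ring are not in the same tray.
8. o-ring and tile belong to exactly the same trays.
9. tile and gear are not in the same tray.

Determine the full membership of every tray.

Left = {}; Blue = {magnet}; Upper = {dial, o-ring, tile}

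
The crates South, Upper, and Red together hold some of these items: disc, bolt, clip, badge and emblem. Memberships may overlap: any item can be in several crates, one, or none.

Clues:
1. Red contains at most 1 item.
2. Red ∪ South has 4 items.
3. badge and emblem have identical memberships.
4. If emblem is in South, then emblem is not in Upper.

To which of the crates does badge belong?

badge: South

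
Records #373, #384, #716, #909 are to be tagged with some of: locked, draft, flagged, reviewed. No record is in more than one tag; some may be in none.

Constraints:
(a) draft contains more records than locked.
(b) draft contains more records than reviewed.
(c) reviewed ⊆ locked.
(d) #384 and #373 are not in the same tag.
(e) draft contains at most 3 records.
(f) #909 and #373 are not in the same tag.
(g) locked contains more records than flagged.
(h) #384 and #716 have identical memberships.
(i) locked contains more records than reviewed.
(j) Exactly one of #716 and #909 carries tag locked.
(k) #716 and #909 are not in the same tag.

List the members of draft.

draft = {#384, #716}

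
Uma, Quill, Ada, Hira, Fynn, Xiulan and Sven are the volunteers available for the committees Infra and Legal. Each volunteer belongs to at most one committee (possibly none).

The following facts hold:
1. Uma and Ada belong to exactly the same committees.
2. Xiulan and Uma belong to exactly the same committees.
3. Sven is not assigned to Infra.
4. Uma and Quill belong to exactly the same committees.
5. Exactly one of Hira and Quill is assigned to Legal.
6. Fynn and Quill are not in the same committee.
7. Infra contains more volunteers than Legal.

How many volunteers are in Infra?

4

From (3): Sven ∉ Infra.
Suppose Uma ∉ Infra: no assignment then satisfies all the clues, so Uma ∈ Infra.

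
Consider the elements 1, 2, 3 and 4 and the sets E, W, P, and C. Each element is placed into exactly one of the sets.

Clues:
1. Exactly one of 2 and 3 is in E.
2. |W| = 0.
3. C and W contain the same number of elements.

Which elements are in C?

C = {}

(2): W already has 0, so the rest are out.
Suppose 1 ∈ C: no assignment then satisfies all the clues, so 1 ∉ C.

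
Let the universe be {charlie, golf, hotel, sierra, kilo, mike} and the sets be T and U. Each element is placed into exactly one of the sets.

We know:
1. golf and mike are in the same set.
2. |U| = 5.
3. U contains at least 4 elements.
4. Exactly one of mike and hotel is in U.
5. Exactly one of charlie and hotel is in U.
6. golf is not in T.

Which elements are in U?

U = {charlie, golf, kilo, mike, sierra}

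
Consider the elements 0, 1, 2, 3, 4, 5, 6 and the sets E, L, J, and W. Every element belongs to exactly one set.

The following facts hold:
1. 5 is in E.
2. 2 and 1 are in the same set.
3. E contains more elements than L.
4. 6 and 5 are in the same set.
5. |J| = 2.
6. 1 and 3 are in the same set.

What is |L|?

From (1): 5 ∈ E.
(4): 6 matches 5: 6 ∈ E.
Suppose 0 ∈ E: no assignment then satisfies all the clues, so 0 ∉ E.

0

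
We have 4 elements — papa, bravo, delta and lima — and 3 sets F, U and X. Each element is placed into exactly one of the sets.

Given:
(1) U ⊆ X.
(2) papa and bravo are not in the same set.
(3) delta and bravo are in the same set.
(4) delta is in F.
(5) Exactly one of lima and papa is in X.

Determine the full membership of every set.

From (4): delta ∈ F.
(3): bravo matches delta: bravo ∈ F.
(2): papa ∉ F.
Suppose papa ∈ U: no assignment then satisfies all the clues, so papa ∉ U.

F = {bravo, delta, lima}; U = {}; X = {papa}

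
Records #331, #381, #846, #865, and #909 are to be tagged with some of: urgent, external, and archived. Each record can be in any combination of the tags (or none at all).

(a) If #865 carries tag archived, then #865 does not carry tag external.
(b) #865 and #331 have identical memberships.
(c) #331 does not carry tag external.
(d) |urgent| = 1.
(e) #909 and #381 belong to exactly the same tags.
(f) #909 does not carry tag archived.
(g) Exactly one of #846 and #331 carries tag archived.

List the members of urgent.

urgent = {#846}

From (c): #331 ∉ external.
From (f): #909 ∉ archived.
(b): #865 matches #331: #865 ∉ external.
(e): #381 matches #909: #381 ∉ archived.
Suppose #331 ∈ urgent: no assignment then satisfies all the clues, so #331 ∉ urgent.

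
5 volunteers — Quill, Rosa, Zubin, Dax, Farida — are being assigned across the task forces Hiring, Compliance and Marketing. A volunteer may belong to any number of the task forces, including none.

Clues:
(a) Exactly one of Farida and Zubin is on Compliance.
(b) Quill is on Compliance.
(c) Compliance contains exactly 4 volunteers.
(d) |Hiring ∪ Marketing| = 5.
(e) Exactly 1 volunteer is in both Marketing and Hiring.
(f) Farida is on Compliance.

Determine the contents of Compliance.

Compliance = {Dax, Farida, Quill, Rosa}

From (b): Quill ∈ Compliance.
From (f): Farida ∈ Compliance.
(a) (exactly one): Zubin ∉ Compliance.
(c): only 4 candidates remain for Compliance, so all are in.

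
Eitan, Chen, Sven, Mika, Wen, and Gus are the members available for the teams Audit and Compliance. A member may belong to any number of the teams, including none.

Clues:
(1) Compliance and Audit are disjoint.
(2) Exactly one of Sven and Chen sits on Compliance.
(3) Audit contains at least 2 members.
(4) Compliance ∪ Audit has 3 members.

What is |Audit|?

2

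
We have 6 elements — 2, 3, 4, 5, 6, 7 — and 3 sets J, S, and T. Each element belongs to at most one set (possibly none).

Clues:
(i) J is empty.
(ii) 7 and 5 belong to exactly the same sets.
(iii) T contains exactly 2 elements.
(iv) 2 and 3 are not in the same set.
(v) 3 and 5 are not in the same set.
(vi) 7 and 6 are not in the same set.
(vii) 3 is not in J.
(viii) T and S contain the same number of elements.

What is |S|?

From (vii): 3 ∉ J.
(i): J already has 0, so the rest are out.

2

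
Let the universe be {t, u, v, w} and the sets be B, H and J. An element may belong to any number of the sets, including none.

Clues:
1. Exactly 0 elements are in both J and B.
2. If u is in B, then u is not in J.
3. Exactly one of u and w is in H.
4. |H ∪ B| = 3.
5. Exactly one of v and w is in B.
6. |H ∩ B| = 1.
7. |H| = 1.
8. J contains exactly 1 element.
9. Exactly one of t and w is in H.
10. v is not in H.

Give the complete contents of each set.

B = {t, u, w}; H = {w}; J = {v}

From (10): v ∉ H.
Suppose t ∉ B: no assignment then satisfies all the clues, so t ∈ B.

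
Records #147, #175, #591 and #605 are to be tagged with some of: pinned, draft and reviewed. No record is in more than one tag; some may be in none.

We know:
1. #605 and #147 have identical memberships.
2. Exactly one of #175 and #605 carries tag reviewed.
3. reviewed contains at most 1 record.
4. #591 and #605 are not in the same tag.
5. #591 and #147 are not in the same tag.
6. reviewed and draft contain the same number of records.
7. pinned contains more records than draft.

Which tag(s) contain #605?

#605: pinned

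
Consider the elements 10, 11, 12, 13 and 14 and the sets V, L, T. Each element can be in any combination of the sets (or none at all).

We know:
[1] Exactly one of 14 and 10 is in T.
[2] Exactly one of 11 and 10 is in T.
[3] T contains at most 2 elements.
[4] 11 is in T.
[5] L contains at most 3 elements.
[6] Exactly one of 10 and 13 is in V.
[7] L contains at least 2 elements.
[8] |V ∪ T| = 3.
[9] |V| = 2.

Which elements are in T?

T = {11, 14}

From (4): 11 ∈ T.
(2) (exactly one): 10 ∉ T.
(1) (exactly one): 14 ∈ T.
(3): T already has 2, so the rest are out.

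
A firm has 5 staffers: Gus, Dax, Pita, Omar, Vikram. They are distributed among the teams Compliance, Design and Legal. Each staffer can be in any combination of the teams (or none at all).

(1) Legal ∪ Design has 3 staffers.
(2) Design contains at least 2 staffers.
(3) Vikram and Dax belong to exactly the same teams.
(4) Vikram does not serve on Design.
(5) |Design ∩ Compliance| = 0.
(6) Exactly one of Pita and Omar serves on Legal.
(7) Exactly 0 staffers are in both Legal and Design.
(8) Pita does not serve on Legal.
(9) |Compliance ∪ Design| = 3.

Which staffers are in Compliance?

Compliance = {Omar}

From (4): Vikram ∉ Design.
From (8): Pita ∉ Legal.
(3): Dax matches Vikram: Dax ∉ Design.
(6) (exactly one): Omar ∈ Legal.
Suppose Gus ∈ Compliance: no assignment then satisfies all the clues, so Gus ∉ Compliance.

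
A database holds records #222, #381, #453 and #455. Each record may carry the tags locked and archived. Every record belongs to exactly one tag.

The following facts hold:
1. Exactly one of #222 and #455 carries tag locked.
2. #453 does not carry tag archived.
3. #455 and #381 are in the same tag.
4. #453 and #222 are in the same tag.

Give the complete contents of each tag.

From (2): #453 ∉ archived.
(4): #222 matches #453: #222 ∉ archived.
Only one tag left: #222 ∈ locked.
Only one tag left: #453 ∈ locked.
(1) (exactly one): #455 ∉ locked.
(3): #381 matches #455: #381 ∉ locked.
Only one tag left: #381 ∈ archived.
Only one tag left: #455 ∈ archived.

locked = {#222, #453}; archived = {#381, #455}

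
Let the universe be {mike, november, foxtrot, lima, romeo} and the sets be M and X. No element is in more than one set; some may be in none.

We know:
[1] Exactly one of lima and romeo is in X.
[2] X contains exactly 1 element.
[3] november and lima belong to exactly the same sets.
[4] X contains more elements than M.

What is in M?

M = {}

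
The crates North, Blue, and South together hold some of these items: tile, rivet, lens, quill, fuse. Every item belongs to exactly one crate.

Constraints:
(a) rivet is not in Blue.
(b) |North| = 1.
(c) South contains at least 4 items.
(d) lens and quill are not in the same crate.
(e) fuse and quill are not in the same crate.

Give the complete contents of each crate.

North = {quill}; Blue = {}; South = {fuse, lens, rivet, tile}

From (a): rivet ∉ Blue.
Suppose tile ∈ North: no assignment then satisfies all the clues, so tile ∉ North.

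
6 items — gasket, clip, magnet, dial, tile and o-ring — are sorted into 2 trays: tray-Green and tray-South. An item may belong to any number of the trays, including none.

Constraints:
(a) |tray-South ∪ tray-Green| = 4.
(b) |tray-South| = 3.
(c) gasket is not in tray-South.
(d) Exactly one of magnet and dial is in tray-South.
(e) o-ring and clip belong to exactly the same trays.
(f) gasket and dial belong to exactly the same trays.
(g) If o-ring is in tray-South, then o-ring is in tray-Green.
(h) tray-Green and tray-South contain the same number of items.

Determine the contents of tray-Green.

tray-Green = {clip, o-ring, tile}

From (c): gasket ∉ tray-South.
(f): dial matches gasket: dial ∉ tray-South.
(d) (exactly one): magnet ∈ tray-South.
Suppose gasket ∈ tray-Green: no assignment then satisfies all the clues, so gasket ∉ tray-Green.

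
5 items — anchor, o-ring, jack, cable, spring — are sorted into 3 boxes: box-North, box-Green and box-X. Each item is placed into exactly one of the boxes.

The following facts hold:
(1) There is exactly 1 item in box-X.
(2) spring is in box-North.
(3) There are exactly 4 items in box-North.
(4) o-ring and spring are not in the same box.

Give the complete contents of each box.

box-North = {anchor, cable, jack, spring}; box-Green = {}; box-X = {o-ring}

From (2): spring ∈ box-North.
(4): o-ring ∉ box-North.
(3): only 4 candidates remain for box-North, so all are in.
(1): only 1 candidates remain for box-X, so all are in.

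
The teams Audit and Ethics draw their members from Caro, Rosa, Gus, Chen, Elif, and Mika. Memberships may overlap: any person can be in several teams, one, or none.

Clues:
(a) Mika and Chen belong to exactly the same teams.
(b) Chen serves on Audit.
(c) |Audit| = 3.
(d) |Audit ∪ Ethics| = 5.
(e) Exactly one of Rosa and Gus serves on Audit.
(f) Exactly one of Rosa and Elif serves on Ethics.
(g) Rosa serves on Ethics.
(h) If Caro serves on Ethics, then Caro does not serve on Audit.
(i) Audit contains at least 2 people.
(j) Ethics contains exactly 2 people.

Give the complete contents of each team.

Audit = {Chen, Gus, Mika}; Ethics = {Caro, Rosa}

From (b): Chen ∈ Audit.
From (g): Rosa ∈ Ethics.
(a): Mika matches Chen: Mika ∈ Audit.
(f) (exactly one): Elif ∉ Ethics.
Suppose Caro ∈ Audit: no assignment then satisfies all the clues, so Caro ∉ Audit.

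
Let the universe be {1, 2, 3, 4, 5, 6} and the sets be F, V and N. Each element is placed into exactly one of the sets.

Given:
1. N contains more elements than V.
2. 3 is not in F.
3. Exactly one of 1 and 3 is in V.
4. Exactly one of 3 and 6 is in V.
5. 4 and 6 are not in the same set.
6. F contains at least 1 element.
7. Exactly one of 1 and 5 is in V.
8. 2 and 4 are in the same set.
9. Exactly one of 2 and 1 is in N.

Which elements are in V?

V = {1, 6}

From (2): 3 ∉ F.
Suppose 1 ∉ V: no assignment then satisfies all the clues, so 1 ∈ V.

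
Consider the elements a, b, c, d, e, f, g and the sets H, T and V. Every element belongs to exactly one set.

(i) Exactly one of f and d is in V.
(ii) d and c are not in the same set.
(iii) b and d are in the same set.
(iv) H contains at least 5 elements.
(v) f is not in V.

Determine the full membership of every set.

From (v): f ∉ V.
(i) (exactly one): d ∈ V.
(ii): c ∉ V.
(iii): b matches d: b ∉ H.
(iii): b matches d: b ∉ T.
(iii): b matches d: b ∈ V.
(iv): only 5 candidates remain for H, so all are in.

H = {a, c, e, f, g}; T = {}; V = {b, d}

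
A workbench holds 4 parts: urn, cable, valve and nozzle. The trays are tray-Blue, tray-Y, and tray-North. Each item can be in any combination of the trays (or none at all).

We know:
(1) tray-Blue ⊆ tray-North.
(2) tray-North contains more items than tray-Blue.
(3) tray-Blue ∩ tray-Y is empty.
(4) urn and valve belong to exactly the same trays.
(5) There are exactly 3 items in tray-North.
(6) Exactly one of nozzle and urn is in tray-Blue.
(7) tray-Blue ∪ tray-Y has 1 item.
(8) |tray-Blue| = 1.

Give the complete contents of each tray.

tray-Blue = {nozzle}; tray-Y = {}; tray-North = {nozzle, urn, valve}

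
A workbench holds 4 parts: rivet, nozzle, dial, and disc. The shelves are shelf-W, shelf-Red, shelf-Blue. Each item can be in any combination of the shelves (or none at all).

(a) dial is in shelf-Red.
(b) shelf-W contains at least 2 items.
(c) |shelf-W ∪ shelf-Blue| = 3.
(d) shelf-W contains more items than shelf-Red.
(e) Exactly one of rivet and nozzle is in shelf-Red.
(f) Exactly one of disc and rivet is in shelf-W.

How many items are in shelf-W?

3

From (a): dial ∈ shelf-Red.
Suppose nozzle ∉ shelf-W: no assignment then satisfies all the clues, so nozzle ∈ shelf-W.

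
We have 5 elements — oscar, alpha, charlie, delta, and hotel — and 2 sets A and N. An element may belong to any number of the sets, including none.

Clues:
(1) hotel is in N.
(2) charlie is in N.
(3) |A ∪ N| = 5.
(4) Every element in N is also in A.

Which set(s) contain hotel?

hotel: A, N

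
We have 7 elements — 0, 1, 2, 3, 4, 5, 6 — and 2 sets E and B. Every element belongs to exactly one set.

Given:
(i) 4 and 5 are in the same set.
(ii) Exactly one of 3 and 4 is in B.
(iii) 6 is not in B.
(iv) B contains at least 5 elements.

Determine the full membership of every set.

E = {3, 6}; B = {0, 1, 2, 4, 5}

From (iii): 6 ∉ B.
Only one set left: 6 ∈ E.
Suppose 0 ∈ E: no assignment then satisfies all the clues, so 0 ∉ E.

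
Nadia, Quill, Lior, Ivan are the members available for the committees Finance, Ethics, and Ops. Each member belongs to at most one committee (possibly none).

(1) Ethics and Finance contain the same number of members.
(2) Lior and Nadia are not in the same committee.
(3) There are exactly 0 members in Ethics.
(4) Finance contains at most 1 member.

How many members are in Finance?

0

(3): Ethics already has 0, so the rest are out.
Suppose Nadia ∈ Finance: no assignment then satisfies all the clues, so Nadia ∉ Finance.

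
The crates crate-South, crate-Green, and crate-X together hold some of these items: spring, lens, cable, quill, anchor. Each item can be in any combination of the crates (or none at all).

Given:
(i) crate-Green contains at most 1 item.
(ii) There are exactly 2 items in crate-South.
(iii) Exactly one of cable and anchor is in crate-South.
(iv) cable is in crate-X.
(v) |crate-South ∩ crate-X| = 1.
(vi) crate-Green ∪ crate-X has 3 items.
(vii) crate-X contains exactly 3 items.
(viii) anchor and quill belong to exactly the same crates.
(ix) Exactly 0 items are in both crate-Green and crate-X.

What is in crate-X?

crate-X = {anchor, cable, quill}

From (iv): cable ∈ crate-X.
Suppose spring ∈ crate-X: no assignment then satisfies all the clues, so spring ∉ crate-X.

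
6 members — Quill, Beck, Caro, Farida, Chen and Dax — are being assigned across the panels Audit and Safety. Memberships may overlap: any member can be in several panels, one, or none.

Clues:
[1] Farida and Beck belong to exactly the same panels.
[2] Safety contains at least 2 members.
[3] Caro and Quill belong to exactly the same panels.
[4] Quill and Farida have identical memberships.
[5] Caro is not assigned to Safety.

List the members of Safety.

Safety = {Chen, Dax}

From (5): Caro ∉ Safety.
(3): Quill matches Caro: Quill ∉ Safety.
(4): Farida matches Quill: Farida ∉ Safety.
(1): Beck matches Farida: Beck ∉ Safety.
(2): only 2 candidates remain for Safety, so all are in.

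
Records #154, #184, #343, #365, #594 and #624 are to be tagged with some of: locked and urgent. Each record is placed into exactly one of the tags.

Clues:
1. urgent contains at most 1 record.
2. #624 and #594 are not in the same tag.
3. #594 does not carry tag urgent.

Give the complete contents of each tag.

From (3): #594 ∉ urgent.
Only one tag left: #594 ∈ locked.
(2): #624 ∉ locked.
Only one tag left: #624 ∈ urgent.
(1): urgent already has 1, so the rest are out.
Only one tag left: #154 ∈ locked.
Only one tag left: #184 ∈ locked.
Only one tag left: #343 ∈ locked.
Only one tag left: #365 ∈ locked.

locked = {#154, #184, #343, #365, #594}; urgent = {#624}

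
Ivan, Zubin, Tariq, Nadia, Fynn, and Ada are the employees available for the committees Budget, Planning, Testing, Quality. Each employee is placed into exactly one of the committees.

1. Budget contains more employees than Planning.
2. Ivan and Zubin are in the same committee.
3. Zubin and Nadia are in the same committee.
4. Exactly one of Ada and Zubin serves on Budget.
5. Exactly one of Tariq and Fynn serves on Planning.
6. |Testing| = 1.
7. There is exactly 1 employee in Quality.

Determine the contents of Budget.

Budget = {Ivan, Nadia, Zubin}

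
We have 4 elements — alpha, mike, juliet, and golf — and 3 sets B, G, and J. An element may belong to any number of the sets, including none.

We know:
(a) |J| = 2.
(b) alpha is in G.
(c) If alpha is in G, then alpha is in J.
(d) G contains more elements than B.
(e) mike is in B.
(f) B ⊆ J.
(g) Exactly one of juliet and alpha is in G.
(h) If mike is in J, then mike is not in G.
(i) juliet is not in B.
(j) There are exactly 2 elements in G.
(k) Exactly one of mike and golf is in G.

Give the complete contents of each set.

B = {mike}; G = {alpha, golf}; J = {alpha, mike}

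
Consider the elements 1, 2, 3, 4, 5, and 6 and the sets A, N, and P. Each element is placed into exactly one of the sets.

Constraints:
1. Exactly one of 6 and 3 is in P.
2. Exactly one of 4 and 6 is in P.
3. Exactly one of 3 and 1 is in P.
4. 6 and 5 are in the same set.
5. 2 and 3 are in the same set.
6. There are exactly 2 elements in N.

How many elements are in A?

1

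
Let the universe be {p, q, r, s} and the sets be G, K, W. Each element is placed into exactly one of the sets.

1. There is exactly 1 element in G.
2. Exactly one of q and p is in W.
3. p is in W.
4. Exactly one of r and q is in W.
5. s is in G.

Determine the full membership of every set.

G = {s}; K = {q}; W = {p, r}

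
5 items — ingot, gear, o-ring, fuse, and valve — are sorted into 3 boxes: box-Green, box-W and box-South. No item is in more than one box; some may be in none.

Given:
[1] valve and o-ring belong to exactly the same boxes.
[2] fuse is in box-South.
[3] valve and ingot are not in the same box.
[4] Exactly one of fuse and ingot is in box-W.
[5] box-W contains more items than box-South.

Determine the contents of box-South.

box-South = {fuse}

From (2): fuse ∈ box-South.
(4) (exactly one): ingot ∈ box-W.
(3): valve ∉ box-W.
(1): o-ring matches valve: o-ring ∉ box-W.
Suppose gear ∈ box-South: no assignment then satisfies all the clues, so gear ∉ box-South.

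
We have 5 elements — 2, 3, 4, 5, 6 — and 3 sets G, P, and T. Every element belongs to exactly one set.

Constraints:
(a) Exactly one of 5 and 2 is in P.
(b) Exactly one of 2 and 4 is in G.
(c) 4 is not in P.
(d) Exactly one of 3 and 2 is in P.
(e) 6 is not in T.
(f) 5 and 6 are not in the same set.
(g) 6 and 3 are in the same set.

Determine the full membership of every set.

From (c): 4 ∉ P.
From (e): 6 ∉ T.
(g): 3 matches 6: 3 ∉ T.
Suppose 2 ∈ G: no assignment then satisfies all the clues, so 2 ∉ G.

G = {3, 4, 6}; P = {2}; T = {5}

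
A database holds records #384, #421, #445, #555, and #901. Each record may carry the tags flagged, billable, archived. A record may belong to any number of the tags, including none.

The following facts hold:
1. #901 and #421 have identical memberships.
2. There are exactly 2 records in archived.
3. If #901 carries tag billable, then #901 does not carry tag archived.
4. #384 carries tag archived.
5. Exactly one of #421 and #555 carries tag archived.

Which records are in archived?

archived = {#384, #555}

From (4): #384 ∈ archived.
Suppose #421 ∈ archived: no assignment then satisfies all the clues, so #421 ∉ archived.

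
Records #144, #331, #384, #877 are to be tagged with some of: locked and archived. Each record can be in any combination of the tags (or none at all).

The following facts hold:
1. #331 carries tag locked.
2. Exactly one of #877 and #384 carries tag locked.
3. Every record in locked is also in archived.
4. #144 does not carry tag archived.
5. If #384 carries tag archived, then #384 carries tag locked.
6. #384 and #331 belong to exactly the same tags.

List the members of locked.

From (1): #331 ∈ locked.
From (4): #144 ∉ archived.
(3) contrapositive: #144 ∉ locked.
(3) with #331 ∈ locked: #331 ∈ archived.
(6): #384 matches #331: #384 ∈ locked.
(6): #384 matches #331: #384 ∈ archived.
(2) (exactly one): #877 ∉ locked.

locked = {#331, #384}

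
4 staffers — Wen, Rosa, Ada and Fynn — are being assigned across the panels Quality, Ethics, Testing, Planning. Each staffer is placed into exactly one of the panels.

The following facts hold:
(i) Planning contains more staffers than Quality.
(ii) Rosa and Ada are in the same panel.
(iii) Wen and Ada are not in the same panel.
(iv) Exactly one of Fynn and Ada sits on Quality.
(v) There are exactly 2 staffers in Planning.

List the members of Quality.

Quality = {Fynn}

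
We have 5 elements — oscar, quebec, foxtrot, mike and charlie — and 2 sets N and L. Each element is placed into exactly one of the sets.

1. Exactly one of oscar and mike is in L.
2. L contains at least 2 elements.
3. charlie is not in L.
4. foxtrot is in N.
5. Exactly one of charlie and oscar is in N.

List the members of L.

From (3): charlie ∉ L.
From (4): foxtrot ∈ N.
Only one set left: charlie ∈ N.
(5) (exactly one): oscar ∉ N.
Only one set left: oscar ∈ L.
(1) (exactly one): mike ∉ L.
(2): only 2 candidates remain for L, so all are in.
Only one set left: mike ∈ N.

L = {oscar, quebec}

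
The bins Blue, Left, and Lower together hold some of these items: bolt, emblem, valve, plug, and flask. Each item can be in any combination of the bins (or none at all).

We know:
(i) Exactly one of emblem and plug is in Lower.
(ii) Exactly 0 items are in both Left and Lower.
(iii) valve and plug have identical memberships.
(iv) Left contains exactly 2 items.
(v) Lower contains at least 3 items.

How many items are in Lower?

3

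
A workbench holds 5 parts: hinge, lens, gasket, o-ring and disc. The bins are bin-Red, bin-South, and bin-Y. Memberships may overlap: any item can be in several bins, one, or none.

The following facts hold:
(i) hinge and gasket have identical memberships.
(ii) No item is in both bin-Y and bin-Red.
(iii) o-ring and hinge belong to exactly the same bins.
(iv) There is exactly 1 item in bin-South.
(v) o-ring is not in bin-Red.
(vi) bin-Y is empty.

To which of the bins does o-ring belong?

o-ring: none

From (v): o-ring ∉ bin-Red.
(iii): hinge matches o-ring: hinge ∉ bin-Red.
(vi): bin-Y already has 0, so the rest are out.
(i): gasket matches hinge: gasket ∉ bin-Red.
Suppose o-ring ∈ bin-South: no assignment then satisfies all the clues, so o-ring ∉ bin-South.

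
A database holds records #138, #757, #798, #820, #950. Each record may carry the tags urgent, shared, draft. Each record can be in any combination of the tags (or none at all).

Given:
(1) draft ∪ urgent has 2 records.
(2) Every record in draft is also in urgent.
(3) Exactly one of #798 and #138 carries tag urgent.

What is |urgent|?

2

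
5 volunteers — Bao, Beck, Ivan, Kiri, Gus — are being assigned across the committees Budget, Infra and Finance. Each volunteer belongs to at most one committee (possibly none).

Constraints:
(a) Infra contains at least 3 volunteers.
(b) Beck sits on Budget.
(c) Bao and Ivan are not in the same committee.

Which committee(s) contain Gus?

Gus: Infra

From (b): Beck ∈ Budget.
Suppose Gus ∈ Budget: no assignment then satisfies all the clues, so Gus ∉ Budget.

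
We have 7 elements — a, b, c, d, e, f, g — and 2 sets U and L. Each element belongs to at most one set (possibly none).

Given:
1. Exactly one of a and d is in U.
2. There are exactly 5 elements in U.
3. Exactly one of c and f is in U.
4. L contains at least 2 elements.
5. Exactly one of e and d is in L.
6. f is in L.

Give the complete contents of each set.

U = {a, b, c, e, g}; L = {d, f}

From (6): f ∈ L.
(3) (exactly one): c ∈ U.
Suppose a ∉ U: no assignment then satisfies all the clues, so a ∈ U.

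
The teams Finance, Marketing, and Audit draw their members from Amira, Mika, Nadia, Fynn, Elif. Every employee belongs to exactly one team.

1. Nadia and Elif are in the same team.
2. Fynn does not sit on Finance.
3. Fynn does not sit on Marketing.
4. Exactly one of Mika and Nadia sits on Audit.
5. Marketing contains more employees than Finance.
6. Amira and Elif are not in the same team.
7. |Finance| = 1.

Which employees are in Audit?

Audit = {Fynn, Mika}

From (2): Fynn ∉ Finance.
From (3): Fynn ∉ Marketing.
Only one team left: Fynn ∈ Audit.
Suppose Amira ∈ Audit: no assignment then satisfies all the clues, so Amira ∉ Audit.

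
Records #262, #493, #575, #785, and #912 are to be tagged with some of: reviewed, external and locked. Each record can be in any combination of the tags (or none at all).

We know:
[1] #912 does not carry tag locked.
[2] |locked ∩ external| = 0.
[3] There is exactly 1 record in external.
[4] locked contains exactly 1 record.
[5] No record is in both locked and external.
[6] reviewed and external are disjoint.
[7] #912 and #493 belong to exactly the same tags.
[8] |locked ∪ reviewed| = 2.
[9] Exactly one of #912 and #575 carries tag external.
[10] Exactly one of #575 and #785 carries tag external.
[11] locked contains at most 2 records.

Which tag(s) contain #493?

#493: none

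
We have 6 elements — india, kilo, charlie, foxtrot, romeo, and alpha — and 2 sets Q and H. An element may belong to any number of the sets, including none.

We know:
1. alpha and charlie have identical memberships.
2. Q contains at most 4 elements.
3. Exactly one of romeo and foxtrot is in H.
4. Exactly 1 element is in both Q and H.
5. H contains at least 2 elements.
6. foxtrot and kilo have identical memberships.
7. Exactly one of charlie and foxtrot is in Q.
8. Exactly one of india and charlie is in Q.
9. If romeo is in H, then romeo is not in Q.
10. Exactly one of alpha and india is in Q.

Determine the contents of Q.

Q = {foxtrot, india, kilo}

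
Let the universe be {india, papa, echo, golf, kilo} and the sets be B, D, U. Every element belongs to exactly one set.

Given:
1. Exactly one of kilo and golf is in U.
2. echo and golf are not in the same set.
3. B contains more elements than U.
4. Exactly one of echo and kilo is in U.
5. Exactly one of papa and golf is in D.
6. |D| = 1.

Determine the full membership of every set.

B = {echo, india, papa}; D = {golf}; U = {kilo}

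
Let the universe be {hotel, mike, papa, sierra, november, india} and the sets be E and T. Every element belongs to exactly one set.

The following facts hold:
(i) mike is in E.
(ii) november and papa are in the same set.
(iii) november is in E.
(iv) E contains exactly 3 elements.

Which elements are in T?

T = {hotel, india, sierra}

From (i): mike ∈ E.
From (iii): november ∈ E.
(ii): papa matches november: papa ∈ E.
(iv): E already has 3, so the rest are out.
Only one set left: hotel ∈ T.
Only one set left: sierra ∈ T.
Only one set left: india ∈ T.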